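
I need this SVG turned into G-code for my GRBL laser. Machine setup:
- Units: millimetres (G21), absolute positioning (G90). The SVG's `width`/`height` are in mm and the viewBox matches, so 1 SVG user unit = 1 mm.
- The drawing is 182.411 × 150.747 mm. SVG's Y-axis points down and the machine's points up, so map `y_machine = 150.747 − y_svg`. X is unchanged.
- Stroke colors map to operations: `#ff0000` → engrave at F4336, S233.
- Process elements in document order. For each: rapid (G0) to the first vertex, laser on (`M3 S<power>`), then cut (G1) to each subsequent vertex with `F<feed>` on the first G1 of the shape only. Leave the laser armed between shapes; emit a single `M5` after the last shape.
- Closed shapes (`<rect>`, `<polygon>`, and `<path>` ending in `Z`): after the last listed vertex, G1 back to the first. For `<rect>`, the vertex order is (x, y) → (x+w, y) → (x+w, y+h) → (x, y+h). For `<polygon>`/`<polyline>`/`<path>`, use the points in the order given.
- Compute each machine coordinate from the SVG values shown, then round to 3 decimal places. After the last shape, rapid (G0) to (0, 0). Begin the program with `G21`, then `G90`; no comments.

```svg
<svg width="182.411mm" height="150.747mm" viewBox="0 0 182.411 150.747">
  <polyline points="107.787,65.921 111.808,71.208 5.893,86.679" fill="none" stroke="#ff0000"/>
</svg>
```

G21
G90
G0 X107.787 Y84.826
M3 S233
G1 X111.808 Y79.539 F4336
G1 X5.893 Y64.068
M5
G0 X0.000 Y0.000

Since the viewBox matches the mm dimensions, user units are millimetres directly. The only transform is the Y-flip y_m = 150.747 − y_svg.

Shape 1 is a open polyline drawn with `<polyline>`. Its stroke #ff0000 means engrave at S233, F4336. After flipping Y the toolpath is (107.787,84.826) → (111.808,79.539) → (5.893,64.068).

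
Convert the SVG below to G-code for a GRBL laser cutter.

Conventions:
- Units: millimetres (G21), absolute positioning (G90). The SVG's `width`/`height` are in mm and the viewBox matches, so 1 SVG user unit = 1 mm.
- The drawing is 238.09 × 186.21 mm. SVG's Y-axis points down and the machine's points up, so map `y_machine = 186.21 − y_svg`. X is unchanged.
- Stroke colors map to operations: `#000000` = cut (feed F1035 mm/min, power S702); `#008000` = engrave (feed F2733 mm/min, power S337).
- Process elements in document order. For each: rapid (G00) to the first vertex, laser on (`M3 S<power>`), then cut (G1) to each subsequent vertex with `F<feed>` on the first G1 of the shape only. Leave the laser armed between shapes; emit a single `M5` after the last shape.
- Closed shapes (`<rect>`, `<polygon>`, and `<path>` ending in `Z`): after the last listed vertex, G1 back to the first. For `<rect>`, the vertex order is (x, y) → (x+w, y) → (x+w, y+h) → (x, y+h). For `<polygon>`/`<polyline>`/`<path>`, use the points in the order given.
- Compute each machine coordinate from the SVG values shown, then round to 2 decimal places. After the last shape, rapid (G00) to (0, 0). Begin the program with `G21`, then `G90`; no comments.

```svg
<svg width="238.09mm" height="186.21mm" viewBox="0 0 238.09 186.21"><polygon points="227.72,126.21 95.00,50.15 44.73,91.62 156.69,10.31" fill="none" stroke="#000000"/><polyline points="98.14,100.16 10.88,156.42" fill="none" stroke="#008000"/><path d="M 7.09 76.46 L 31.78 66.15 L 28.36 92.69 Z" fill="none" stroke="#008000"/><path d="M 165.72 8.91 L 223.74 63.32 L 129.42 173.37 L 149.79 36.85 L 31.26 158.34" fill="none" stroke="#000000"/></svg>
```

1 u = 1 mm; y_m = 186.21 − y.

[1] `<polygon>` closed polygon, #000000→cut S702 F1035: (227.72,60.00) → (95.00,136.06) → (44.73,94.59) → (156.69,175.90) → (227.72,60.00) (closed)

[2] `<polyline>` line segment, #008000→engrave S337 F2733: (98.14,86.05) → (10.88,29.79)

[3] `<path>` regular polygon, #008000→engrave S337 F2733: (7.09,109.75) → (31.78,120.06) → (28.36,93.52) → (7.09,109.75) (closed)

[4] `<path>` open polyline, #000000→cut S702 F1035: (165.72,177.30) → (223.74,122.89) → (129.42,12.84) → (149.79,149.36) → (31.26,27.87)

G21
G90
G00 X227.72 Y60.00
M3 S702
G1 X95.00 Y136.06 F1035
G1 X44.73 Y94.59
G1 X156.69 Y175.90
G1 X227.72 Y60.00
G00 X98.14 Y86.05
M3 S337
G1 X10.88 Y29.79 F2733
G00 X7.09 Y109.75
M3 S337
G1 X31.78 Y120.06 F2733
G1 X28.36 Y93.52
G1 X7.09 Y109.75
G00 X165.72 Y177.30
M3 S702
G1 X223.74 Y122.89 F1035
G1 X129.42 Y12.84
G1 X149.79 Y149.36
G1 X31.26 Y27.87
M5
G00 X0.00 Y0.00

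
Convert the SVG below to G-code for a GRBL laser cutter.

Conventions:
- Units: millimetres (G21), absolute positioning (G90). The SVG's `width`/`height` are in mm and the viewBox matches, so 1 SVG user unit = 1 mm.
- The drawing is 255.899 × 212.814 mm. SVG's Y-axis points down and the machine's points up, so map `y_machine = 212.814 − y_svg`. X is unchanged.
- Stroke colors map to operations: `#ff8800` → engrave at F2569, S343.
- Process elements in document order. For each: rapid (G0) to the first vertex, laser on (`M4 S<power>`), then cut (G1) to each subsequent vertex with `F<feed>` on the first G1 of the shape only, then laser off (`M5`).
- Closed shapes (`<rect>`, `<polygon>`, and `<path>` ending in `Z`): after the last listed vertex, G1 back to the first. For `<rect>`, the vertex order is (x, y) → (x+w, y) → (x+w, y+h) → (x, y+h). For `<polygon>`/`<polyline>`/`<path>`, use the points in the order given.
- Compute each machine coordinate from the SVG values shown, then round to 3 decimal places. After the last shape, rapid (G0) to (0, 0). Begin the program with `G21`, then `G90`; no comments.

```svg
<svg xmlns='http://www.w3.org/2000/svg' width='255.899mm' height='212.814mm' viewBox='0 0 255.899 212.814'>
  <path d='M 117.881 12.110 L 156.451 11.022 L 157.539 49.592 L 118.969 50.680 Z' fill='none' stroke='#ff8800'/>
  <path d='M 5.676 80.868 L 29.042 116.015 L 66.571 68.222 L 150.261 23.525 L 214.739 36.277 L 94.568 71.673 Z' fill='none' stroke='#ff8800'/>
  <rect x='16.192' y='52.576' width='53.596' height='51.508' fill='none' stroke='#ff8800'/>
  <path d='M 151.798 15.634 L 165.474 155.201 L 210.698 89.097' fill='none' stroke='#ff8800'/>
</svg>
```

G21
G90
G0 X117.881 Y200.704
M4 S343
G1 X156.451 Y201.792 F2569
G1 X157.539 Y163.222
G1 X118.969 Y162.134
G1 X117.881 Y200.704
M5
G0 X5.676 Y131.946
M4 S343
G1 X29.042 Y96.799 F2569
G1 X66.571 Y144.592
G1 X150.261 Y189.289
G1 X214.739 Y176.537
G1 X94.568 Y141.141
G1 X5.676 Y131.946
M5
G0 X16.192 Y160.238
M4 S343
G1 X69.788 Y160.238 F2569
G1 X69.788 Y108.730
G1 X16.192 Y108.730
G1 X16.192 Y160.238
M5
G0 X151.798 Y197.180
M4 S343
G1 X165.474 Y57.613 F2569
G1 X210.698 Y123.717
M5
G0 X0.000 Y0.000

Since the viewBox matches the mm dimensions, user units are millimetres directly. The only transform is the Y-flip y_m = 212.814 − y_svg.

Shape 1 is a regular polygon drawn with `<path>`. Its stroke #ff8800 means engrave at S343, F2569. After flipping Y the toolpath is (117.881,200.704) → (156.451,201.792) → (157.539,163.222) → (118.969,162.134) → (117.881,200.704), returning to the start.

Shape 2 is a closed polygon drawn with `<path>`. Its stroke #ff8800 means engrave at S343, F2569. After flipping Y the toolpath is (5.676,131.946) → (29.042,96.799) → (66.571,144.592) → (150.261,189.289) → (214.739,176.537) → (94.568,141.141) → (5.676,131.946), returning to the start.

Shape 3 is a rectangle drawn with `<rect>`. Its stroke #ff8800 means engrave at S343, F2569. After flipping Y the toolpath is (16.192,160.238) → (69.788,160.238) → (69.788,108.730) → (16.192,108.730) → (16.192,160.238), returning to the start.

Shape 4 is a open polyline drawn with `<path>`. Its stroke #ff8800 means engrave at S343, F2569. After flipping Y the toolpath is (151.798,197.180) → (165.474,57.613) → (210.698,123.717).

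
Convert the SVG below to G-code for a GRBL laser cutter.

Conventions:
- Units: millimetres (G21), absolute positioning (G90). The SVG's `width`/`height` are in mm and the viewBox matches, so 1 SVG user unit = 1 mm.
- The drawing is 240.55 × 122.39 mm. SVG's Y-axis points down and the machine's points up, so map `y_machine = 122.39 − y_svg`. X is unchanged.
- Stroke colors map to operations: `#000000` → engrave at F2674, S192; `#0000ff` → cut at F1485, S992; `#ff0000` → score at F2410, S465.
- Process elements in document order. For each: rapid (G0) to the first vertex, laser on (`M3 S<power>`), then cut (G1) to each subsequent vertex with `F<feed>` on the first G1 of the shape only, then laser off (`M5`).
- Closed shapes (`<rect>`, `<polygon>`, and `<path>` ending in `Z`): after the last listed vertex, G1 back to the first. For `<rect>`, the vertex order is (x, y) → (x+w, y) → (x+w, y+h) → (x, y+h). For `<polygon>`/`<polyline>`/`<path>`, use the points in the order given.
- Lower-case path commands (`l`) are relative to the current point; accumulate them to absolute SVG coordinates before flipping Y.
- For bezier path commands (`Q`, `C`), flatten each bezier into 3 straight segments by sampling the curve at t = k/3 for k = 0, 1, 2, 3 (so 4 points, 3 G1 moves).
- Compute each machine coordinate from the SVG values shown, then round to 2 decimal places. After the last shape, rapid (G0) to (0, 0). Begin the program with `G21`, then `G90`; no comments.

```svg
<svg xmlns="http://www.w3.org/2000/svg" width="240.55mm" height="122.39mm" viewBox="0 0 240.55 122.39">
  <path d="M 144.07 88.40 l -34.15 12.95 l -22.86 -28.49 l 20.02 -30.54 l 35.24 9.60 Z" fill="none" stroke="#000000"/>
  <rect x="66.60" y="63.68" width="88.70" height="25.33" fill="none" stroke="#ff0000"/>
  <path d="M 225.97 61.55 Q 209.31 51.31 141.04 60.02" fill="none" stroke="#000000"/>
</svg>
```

viewBox `0 0 240.55 122.39` with mm width/height → 1 unit = 1 mm. Flip: y_m = 122.39 − y_svg.

**Shape 1** — `<path>` regular polygon, stroke `#000000` → engrave (S192, F2674). Machine vertices: (144.07,33.99) → (109.92,21.04) → (87.06,49.53) → (107.08,80.07) → (142.32,70.47) → (144.07,33.99). Closed: final G1 returns to the first vertex.

**Shape 2** — `<rect>` rectangle, stroke `#ff0000` → score (S465, F2410). Machine vertices: (66.60,58.71) → (155.30,58.71) → (155.30,33.38) → (66.60,33.38) → (66.60,58.71). Closed: final G1 returns to the first vertex.

**Shape 3** — `<path>` quadratic bezier, stroke `#000000` → engrave (S192, F2674). Control points (SVG): P0=(225.97,61.55), P1=(209.31,51.31), P2=(141.04,60.02); sampled at t=k/3. Machine vertices: (225.97,60.84) → (209.13,65.56) → (180.82,66.07) → (141.04,62.37). Open path.

G21
G90
G0 X144.07 Y33.99
M3 S192
G1 X109.92 Y21.04 F2674
G1 X87.06 Y49.53
G1 X107.08 Y80.07
G1 X142.32 Y70.47
G1 X144.07 Y33.99
M5
G0 X66.60 Y58.71
M3 S465
G1 X155.30 Y58.71 F2410
G1 X155.30 Y33.38
G1 X66.60 Y33.38
G1 X66.60 Y58.71
M5
G0 X225.97 Y60.84
M3 S192
G1 X209.13 Y65.56 F2674
G1 X180.82 Y66.07
G1 X141.04 Y62.37
M5
G0 X0.00 Y0.00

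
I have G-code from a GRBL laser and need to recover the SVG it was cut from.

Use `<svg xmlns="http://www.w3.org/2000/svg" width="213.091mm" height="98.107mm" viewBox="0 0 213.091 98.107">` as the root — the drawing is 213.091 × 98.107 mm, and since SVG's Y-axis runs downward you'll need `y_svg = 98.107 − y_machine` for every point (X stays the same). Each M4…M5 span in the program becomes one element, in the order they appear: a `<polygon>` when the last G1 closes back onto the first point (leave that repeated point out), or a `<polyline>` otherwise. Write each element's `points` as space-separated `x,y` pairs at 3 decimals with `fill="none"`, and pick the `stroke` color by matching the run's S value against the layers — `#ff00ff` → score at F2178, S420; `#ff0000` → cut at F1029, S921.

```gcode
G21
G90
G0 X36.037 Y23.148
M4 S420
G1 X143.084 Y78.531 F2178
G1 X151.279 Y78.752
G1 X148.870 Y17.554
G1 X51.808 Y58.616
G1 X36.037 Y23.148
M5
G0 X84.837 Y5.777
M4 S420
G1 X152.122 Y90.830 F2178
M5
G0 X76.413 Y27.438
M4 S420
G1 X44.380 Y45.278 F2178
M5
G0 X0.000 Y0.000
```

Each laser-on run becomes one SVG element. Flip Y back into SVG space with y_svg = 98.107 − y_machine. Every run uses S420, so all elements get stroke `#ff00ff` (score).

Run 1: The run returns to its start, so emit a `<polygon>` with points (Y-flipped): 36.037,74.959 143.084,19.576 151.279,19.355 148.870,80.553 51.808,39.491.

Run 2: The run is open, so emit a `<polyline>` with points (Y-flipped): 84.837,92.330 152.122,7.277.

Run 3: The run is open, so emit a `<polyline>` with points (Y-flipped): 76.413,70.669 44.380,52.829.

<svg xmlns="http://www.w3.org/2000/svg" width="213.091mm" height="98.107mm" viewBox="0 0 213.091 98.107">
  <polygon points="36.037,74.959 143.084,19.576 151.279,19.355 148.870,80.553 51.808,39.491" fill="none" stroke="#ff00ff"/>
  <polyline points="84.837,92.330 152.122,7.277" fill="none" stroke="#ff00ff"/>
  <polyline points="76.413,70.669 44.380,52.829" fill="none" stroke="#ff00ff"/>
</svg>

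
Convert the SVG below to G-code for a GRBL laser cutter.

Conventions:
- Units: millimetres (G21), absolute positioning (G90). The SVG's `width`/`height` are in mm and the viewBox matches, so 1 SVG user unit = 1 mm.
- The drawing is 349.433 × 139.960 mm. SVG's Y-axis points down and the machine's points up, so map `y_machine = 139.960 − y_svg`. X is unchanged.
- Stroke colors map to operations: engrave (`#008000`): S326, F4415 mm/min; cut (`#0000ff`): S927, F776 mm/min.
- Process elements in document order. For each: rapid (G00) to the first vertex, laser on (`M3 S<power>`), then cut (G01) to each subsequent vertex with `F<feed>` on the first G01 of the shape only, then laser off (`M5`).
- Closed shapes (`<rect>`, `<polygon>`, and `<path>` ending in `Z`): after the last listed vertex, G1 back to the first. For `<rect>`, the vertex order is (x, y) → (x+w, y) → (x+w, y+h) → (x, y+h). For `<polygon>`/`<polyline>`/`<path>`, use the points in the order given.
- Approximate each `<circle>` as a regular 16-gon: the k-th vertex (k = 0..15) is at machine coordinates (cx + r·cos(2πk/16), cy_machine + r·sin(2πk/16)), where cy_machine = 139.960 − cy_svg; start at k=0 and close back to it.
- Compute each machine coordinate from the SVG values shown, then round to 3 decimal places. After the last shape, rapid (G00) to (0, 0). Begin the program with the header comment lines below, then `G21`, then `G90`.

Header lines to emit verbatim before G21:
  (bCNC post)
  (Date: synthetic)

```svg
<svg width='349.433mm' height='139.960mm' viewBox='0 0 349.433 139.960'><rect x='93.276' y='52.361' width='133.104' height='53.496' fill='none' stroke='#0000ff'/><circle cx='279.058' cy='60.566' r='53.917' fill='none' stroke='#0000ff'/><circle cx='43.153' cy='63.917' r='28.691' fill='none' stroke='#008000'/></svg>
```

(bCNC post)
(Date: synthetic)
G21
G90
G00 X93.276 Y87.599
M3 S927
G01 X226.380 Y87.599 F776
G01 X226.380 Y34.103
G01 X93.276 Y34.103
G01 X93.276 Y87.599
M5
G00 X332.975 Y79.394
M3 S927
G01 X328.871 Y100.027 F776
G01 X317.183 Y117.519
G01 X299.691 Y129.207
G01 X279.058 Y133.311
G01 X258.425 Y129.207
G01 X240.933 Y117.519
G01 X229.245 Y100.027
G01 X225.141 Y79.394
G01 X229.245 Y58.761
G01 X240.933 Y41.269
G01 X258.425 Y29.581
G01 X279.058 Y25.477
G01 X299.691 Y29.581
G01 X317.183 Y41.269
G01 X328.871 Y58.761
G01 X332.975 Y79.394
M5
G00 X71.844 Y76.043
M3 S326
G01 X69.660 Y87.023 F4415
G01 X63.441 Y96.331
G01 X54.133 Y102.550
G01 X43.153 Y104.734
G01 X32.173 Y102.550
G01 X22.865 Y96.331
G01 X16.646 Y87.023
G01 X14.462 Y76.043
G01 X16.646 Y65.063
G01 X22.865 Y55.755
G01 X32.173 Y49.536
G01 X43.153 Y47.352
G01 X54.133 Y49.536
G01 X63.441 Y55.755
G01 X69.660 Y65.063
G01 X71.844 Y76.043
M5
G00 X0.000 Y0.000

1 u = 1 mm; y_m = 139.960 − y.

[1] `<rect>` rectangle, #0000ff→cut S927 F776: (93.276,87.599) → (226.380,87.599) → (226.380,34.103) → (93.276,34.103) → (93.276,87.599) (closed)

[2] `<circle>` circle, #0000ff→cut S927 F776: (332.975,79.394) → (328.871,100.027) → (317.183,117.519) → (299.691,129.207) → (279.058,133.311) → (258.425,129.207) → (240.933,117.519) → (229.245,100.027) → (225.141,79.394) → (229.245,58.761) → (240.933,41.269) → (258.425,29.581) → (279.058,25.477) → (299.691,29.581) → (317.183,41.269) → (328.871,58.761) → (332.975,79.394) (closed)

[3] `<circle>` circle, #008000→engrave S326 F4415: (71.844,76.043) → (69.660,87.023) → (63.441,96.331) → (54.133,102.550) → (43.153,104.734) → (32.173,102.550) → (22.865,96.331) → (16.646,87.023) → (14.462,76.043) → (16.646,65.063) → (22.865,55.755) → (32.173,49.536) → (43.153,47.352) → (54.133,49.536) → (63.441,55.755) → (69.660,65.063) → (71.844,76.043) (closed)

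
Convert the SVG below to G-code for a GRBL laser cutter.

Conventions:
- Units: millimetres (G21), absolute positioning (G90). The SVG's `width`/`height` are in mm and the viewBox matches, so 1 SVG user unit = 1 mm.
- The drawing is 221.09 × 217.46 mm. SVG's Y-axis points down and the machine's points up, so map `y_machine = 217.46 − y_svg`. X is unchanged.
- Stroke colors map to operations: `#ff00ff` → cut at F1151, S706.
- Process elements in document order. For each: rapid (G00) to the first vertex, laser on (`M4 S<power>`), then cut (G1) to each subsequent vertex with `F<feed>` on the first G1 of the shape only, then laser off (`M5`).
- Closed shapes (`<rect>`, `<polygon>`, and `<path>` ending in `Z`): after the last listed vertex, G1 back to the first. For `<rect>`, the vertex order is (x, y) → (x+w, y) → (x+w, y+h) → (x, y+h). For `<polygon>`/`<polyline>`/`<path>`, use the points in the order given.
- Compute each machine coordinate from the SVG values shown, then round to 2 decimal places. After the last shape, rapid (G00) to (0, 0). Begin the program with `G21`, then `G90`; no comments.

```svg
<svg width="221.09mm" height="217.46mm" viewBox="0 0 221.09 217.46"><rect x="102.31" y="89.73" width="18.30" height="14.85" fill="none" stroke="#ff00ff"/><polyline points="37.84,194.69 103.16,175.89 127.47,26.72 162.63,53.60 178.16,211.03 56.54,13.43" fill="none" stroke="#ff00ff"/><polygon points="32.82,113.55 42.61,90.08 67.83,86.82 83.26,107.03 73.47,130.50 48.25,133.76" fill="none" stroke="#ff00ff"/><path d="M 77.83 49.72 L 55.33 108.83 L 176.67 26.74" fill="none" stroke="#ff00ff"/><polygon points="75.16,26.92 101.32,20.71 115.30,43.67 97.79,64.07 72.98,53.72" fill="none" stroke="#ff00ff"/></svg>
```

viewBox `0 0 221.09 217.46` with mm width/height → 1 unit = 1 mm. Flip: y_m = 217.46 − y_svg.

**Shape 1** — `<rect>` rectangle, stroke `#ff00ff` → cut (S706, F1151). Machine vertices: (102.31,127.73) → (120.61,127.73) → (120.61,112.88) → (102.31,112.88) → (102.31,127.73). Closed: final G1 returns to the first vertex.

**Shape 2** — `<polyline>` open polyline, stroke `#ff00ff` → cut (S706, F1151). Machine vertices: (37.84,22.77) → (103.16,41.57) → (127.47,190.74) → (162.63,163.86) → (178.16,6.43) → (56.54,204.03). Open path.

**Shape 3** — `<polygon>` regular polygon, stroke `#ff00ff` → cut (S706, F1151). Machine vertices: (32.82,103.91) → (42.61,127.38) → (67.83,130.64) → (83.26,110.43) → (73.47,86.96) → (48.25,83.70) → (32.82,103.91). Closed: final G1 returns to the first vertex.

**Shape 4** — `<path>` open polyline, stroke `#ff00ff` → cut (S706, F1151). Machine vertices: (77.83,167.74) → (55.33,108.63) → (176.67,190.72). Open path.

**Shape 5** — `<polygon>` regular polygon, stroke `#ff00ff` → cut (S706, F1151). Machine vertices: (75.16,190.54) → (101.32,196.75) → (115.30,173.79) → (97.79,153.39) → (72.98,163.74) → (75.16,190.54). Closed: final G1 returns to the first vertex.

G21
G90
G00 X102.31 Y127.73
M4 S706
G1 X120.61 Y127.73 F1151
G1 X120.61 Y112.88
G1 X102.31 Y112.88
G1 X102.31 Y127.73
M5
G00 X37.84 Y22.77
M4 S706
G1 X103.16 Y41.57 F1151
G1 X127.47 Y190.74
G1 X162.63 Y163.86
G1 X178.16 Y6.43
G1 X56.54 Y204.03
M5
G00 X32.82 Y103.91
M4 S706
G1 X42.61 Y127.38 F1151
G1 X67.83 Y130.64
G1 X83.26 Y110.43
G1 X73.47 Y86.96
G1 X48.25 Y83.70
G1 X32.82 Y103.91
M5
G00 X77.83 Y167.74
M4 S706
G1 X55.33 Y108.63 F1151
G1 X176.67 Y190.72
M5
G00 X75.16 Y190.54
M4 S706
G1 X101.32 Y196.75 F1151
G1 X115.30 Y173.79
G1 X97.79 Y153.39
G1 X72.98 Y163.74
G1 X75.16 Y190.54
M5
G00 X0.00 Y0.00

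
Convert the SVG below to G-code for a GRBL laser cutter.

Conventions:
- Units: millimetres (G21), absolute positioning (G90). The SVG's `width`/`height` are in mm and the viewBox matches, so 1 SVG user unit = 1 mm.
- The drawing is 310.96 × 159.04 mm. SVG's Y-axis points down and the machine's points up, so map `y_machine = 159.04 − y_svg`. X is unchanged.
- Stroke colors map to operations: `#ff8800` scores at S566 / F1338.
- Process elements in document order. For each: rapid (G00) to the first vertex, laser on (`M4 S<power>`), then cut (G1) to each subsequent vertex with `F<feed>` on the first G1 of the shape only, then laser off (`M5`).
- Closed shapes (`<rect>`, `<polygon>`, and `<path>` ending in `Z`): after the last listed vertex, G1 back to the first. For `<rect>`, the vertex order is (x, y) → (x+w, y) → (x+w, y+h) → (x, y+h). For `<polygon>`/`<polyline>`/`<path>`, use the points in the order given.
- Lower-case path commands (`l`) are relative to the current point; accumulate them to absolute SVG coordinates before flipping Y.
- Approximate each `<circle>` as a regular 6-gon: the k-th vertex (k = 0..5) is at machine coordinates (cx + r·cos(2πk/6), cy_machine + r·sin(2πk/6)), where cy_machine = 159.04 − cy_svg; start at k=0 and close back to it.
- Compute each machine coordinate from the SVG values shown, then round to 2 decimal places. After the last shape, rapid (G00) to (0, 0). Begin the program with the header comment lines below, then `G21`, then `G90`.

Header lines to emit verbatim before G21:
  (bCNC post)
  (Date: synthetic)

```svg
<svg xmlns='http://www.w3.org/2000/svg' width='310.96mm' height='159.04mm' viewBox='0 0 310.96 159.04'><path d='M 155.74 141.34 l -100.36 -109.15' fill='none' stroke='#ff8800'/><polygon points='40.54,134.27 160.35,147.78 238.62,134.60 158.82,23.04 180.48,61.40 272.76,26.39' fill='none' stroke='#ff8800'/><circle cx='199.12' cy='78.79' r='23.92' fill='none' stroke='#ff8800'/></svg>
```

(bCNC post)
(Date: synthetic)
G21
G90
G00 X155.74 Y17.70
M4 S566
G1 X55.38 Y126.85 F1338
M5
G00 X40.54 Y24.77
M4 S566
G1 X160.35 Y11.26 F1338
G1 X238.62 Y24.44
G1 X158.82 Y136.00
G1 X180.48 Y97.64
G1 X272.76 Y132.65
G1 X40.54 Y24.77
M5
G00 X223.04 Y80.25
M4 S566
G1 X211.08 Y100.97 F1338
G1 X187.16 Y100.97
G1 X175.20 Y80.25
G1 X187.16 Y59.53
G1 X211.08 Y59.53
G1 X223.04 Y80.25
M5
G00 X0.00 Y0.00

viewBox `0 0 310.96 159.04` with mm width/height → 1 unit = 1 mm. Flip: y_m = 159.04 − y_svg.

**Shape 1** — `<path>` line segment, stroke `#ff8800` → score (S566, F1338). Machine vertices: (155.74,17.70) → (55.38,126.85). Open path.

**Shape 2** — `<polygon>` closed polygon, stroke `#ff8800` → score (S566, F1338). Machine vertices: (40.54,24.77) → (160.35,11.26) → (238.62,24.44) → (158.82,136.00) → (180.48,97.64) → (272.76,132.65) → (40.54,24.77). Closed: final G1 returns to the first vertex.

**Shape 3** — `<circle>` circle, stroke `#ff8800` → score (S566, F1338). Machine vertices: (223.04,80.25) → (211.08,100.97) → (187.16,100.97) → (175.20,80.25) → (187.16,59.53) → (211.08,59.53) → (223.04,80.25). Closed: final G1 returns to the first vertex.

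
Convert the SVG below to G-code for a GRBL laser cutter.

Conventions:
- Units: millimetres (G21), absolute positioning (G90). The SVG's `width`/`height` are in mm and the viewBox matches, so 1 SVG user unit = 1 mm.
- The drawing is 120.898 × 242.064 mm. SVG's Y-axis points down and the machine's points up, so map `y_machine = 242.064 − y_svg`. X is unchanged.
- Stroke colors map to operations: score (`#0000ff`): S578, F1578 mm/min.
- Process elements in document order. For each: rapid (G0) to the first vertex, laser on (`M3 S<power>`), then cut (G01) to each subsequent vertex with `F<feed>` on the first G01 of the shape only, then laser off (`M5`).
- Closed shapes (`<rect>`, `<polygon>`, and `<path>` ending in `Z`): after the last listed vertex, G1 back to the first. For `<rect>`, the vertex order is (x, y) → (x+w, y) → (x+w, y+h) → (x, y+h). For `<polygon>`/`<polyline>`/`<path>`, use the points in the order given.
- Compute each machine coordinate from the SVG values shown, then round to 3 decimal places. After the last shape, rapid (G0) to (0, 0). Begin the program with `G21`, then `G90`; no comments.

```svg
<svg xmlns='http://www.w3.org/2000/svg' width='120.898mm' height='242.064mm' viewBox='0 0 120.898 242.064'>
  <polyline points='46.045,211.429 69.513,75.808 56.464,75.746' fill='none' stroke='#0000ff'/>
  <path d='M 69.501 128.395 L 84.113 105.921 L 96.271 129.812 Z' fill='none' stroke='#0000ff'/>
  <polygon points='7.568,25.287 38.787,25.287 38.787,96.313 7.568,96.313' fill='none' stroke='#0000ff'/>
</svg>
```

viewBox `0 0 120.898 242.064` with mm width/height → 1 unit = 1 mm. Flip: y_m = 242.064 − y_svg.

**Shape 1** — `<polyline>` open polyline, stroke `#0000ff` → score (S578, F1578). Machine vertices: (46.045,30.635) → (69.513,166.256) → (56.464,166.318). Open path.

**Shape 2** — `<path>` regular polygon, stroke `#0000ff` → score (S578, F1578). Machine vertices: (69.501,113.669) → (84.113,136.143) → (96.271,112.252) → (69.501,113.669). Closed: final G1 returns to the first vertex.

**Shape 3** — `<polygon>` rectangle, stroke `#0000ff` → score (S578, F1578). Machine vertices: (7.568,216.777) → (38.787,216.777) → (38.787,145.751) → (7.568,145.751) → (7.568,216.777). Closed: final G1 returns to the first vertex.

G21
G90
G0 X46.045 Y30.635
M3 S578
G01 X69.513 Y166.256 F1578
G01 X56.464 Y166.318
M5
G0 X69.501 Y113.669
M3 S578
G01 X84.113 Y136.143 F1578
G01 X96.271 Y112.252
G01 X69.501 Y113.669
M5
G0 X7.568 Y216.777
M3 S578
G01 X38.787 Y216.777 F1578
G01 X38.787 Y145.751
G01 X7.568 Y145.751
G01 X7.568 Y216.777
M5
G0 X0.000 Y0.000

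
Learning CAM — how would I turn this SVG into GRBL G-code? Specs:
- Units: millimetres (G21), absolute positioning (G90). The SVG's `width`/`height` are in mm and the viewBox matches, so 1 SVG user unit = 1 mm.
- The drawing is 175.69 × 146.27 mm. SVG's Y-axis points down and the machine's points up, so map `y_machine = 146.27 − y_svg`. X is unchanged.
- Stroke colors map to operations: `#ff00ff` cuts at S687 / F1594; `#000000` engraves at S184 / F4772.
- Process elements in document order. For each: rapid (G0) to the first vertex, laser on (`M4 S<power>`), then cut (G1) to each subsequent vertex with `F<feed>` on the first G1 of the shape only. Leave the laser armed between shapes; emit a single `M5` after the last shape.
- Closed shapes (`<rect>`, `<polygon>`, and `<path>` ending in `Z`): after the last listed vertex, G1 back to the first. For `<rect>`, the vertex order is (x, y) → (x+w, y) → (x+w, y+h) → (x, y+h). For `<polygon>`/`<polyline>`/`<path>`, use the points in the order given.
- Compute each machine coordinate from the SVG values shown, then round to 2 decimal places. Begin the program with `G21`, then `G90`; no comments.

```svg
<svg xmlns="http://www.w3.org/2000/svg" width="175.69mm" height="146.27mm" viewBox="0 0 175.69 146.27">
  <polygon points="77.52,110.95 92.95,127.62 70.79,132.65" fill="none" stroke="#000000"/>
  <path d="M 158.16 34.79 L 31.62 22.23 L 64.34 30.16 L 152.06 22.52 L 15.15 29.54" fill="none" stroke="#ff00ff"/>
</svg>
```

G21
G90
G0 X77.52 Y35.32
M4 S184
G1 X92.95 Y18.65 F4772
G1 X70.79 Y13.62
G1 X77.52 Y35.32
G0 X158.16 Y111.48
M4 S687
G1 X31.62 Y124.04 F1594
G1 X64.34 Y116.11
G1 X152.06 Y123.75
G1 X15.15 Y116.73
M5

1 u = 1 mm; y_m = 146.27 − y.

[1] `<polygon>` regular polygon, #000000→engrave S184 F4772: (77.52,35.32) → (92.95,18.65) → (70.79,13.62) → (77.52,35.32) (closed)

[2] `<path>` open polyline, #ff00ff→cut S687 F1594: (158.16,111.48) → (31.62,124.04) → (64.34,116.11) → (152.06,123.75) → (15.15,116.73)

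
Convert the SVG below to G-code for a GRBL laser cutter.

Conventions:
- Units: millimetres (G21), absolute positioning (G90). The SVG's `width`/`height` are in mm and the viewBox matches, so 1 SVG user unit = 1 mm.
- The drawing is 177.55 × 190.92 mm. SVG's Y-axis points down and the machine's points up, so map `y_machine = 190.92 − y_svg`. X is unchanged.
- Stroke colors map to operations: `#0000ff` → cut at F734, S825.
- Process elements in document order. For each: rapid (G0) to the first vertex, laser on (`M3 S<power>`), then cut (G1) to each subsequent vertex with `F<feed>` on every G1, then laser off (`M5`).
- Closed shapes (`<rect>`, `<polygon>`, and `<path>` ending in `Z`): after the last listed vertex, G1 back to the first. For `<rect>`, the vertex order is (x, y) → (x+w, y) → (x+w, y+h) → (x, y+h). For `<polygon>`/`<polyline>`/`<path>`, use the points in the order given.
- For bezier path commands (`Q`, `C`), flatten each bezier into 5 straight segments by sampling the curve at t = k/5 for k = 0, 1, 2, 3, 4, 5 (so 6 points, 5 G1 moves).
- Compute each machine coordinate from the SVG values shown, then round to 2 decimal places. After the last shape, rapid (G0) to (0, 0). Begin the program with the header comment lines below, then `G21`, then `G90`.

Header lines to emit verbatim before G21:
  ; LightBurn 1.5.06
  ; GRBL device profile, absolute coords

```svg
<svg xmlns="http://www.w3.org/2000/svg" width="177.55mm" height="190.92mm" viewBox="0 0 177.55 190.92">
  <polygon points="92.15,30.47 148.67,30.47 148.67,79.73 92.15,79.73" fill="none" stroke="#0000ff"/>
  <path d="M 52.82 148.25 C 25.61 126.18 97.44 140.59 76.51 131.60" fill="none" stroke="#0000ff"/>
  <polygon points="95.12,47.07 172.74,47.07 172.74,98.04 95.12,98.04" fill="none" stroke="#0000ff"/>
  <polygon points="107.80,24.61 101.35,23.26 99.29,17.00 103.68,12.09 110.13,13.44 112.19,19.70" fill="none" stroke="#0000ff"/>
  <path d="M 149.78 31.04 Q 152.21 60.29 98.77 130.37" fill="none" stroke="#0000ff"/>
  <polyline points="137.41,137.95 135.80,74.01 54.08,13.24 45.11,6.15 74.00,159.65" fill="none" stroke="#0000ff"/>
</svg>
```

1 u = 1 mm; y_m = 190.92 − y.

[1] `<polygon>` rectangle, #0000ff→cut S825 F734: (92.15,160.45) → (148.67,160.45) → (148.67,111.19) → (92.15,111.19) → (92.15,160.45) (closed)

[2] `<path>` cubic bezier, #0000ff→cut S825 F734: (52.82,42.67) → (46.84,52.01) → (55.43,55.48) → (69.38,55.93) → (79.47,56.25) → (76.51,59.32)

[3] `<polygon>` rectangle, #0000ff→cut S825 F734: (95.12,143.85) → (172.74,143.85) → (172.74,92.88) → (95.12,92.88) → (95.12,143.85) (closed)

[4] `<polygon>` regular polygon, #0000ff→cut S825 F734: (107.80,166.31) → (101.35,167.66) → (99.29,173.92) → (103.68,178.83) → (110.13,177.48) → (112.19,171.22) → (107.80,166.31) (closed)

[5] `<path>` quadratic bezier, #0000ff→cut S825 F734: (149.78,159.88) → (148.52,146.55) → (142.78,129.95) → (132.58,110.08) → (117.91,86.95) → (98.77,60.55)

[6] `<polyline>` open polyline, #0000ff→cut S825 F734: (137.41,52.97) → (135.80,116.91) → (54.08,177.68) → (45.11,184.77) → (74.00,31.27)

; LightBurn 1.5.06
; GRBL device profile, absolute coords
G21
G90
G0 X92.15 Y160.45
M3 S825
G1 X148.67 Y160.45 F734
G1 X148.67 Y111.19 F734
G1 X92.15 Y111.19 F734
G1 X92.15 Y160.45 F734
M5
G0 X52.82 Y42.67
M3 S825
G1 X46.84 Y52.01 F734
G1 X55.43 Y55.48 F734
G1 X69.38 Y55.93 F734
G1 X79.47 Y56.25 F734
G1 X76.51 Y59.32 F734
M5
G0 X95.12 Y143.85
M3 S825
G1 X172.74 Y143.85 F734
G1 X172.74 Y92.88 F734
G1 X95.12 Y92.88 F734
G1 X95.12 Y143.85 F734
M5
G0 X107.80 Y166.31
M3 S825
G1 X101.35 Y167.66 F734
G1 X99.29 Y173.92 F734
G1 X103.68 Y178.83 F734
G1 X110.13 Y177.48 F734
G1 X112.19 Y171.22 F734
G1 X107.80 Y166.31 F734
M5
G0 X149.78 Y159.88
M3 S825
G1 X148.52 Y146.55 F734
G1 X142.78 Y129.95 F734
G1 X132.58 Y110.08 F734
G1 X117.91 Y86.95 F734
G1 X98.77 Y60.55 F734
M5
G0 X137.41 Y52.97
M3 S825
G1 X135.80 Y116.91 F734
G1 X54.08 Y177.68 F734
G1 X45.11 Y184.77 F734
G1 X74.00 Y31.27 F734
M5
G0 X0.00 Y0.00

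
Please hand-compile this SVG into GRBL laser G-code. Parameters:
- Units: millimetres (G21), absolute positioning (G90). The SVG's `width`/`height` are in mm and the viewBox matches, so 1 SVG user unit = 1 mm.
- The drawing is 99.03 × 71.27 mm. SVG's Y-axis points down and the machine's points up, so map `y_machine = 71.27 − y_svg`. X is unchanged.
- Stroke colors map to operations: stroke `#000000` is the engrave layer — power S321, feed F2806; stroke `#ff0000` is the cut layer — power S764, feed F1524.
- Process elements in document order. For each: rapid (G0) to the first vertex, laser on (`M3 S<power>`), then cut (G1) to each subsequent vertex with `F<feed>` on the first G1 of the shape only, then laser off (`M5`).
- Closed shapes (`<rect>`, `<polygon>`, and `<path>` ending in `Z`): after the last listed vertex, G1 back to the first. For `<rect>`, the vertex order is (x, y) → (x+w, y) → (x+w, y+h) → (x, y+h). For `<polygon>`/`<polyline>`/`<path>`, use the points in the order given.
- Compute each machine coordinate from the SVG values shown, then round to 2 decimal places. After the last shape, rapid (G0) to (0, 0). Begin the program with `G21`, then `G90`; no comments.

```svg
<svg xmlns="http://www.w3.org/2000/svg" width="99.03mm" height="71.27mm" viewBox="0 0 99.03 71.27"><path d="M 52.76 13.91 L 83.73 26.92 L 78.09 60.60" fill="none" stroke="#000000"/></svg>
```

viewBox `0 0 99.03 71.27` with mm width/height → 1 unit = 1 mm. Flip: y_m = 71.27 − y_svg.

**Shape 1** — `<path>` open polyline, stroke `#000000` → engrave (S321, F2806). Machine vertices: (52.76,57.36) → (83.73,44.35) → (78.09,10.67). Open path.

G21
G90
G0 X52.76 Y57.36
M3 S321
G1 X83.73 Y44.35 F2806
G1 X78.09 Y10.67
M5
G0 X0.00 Y0.00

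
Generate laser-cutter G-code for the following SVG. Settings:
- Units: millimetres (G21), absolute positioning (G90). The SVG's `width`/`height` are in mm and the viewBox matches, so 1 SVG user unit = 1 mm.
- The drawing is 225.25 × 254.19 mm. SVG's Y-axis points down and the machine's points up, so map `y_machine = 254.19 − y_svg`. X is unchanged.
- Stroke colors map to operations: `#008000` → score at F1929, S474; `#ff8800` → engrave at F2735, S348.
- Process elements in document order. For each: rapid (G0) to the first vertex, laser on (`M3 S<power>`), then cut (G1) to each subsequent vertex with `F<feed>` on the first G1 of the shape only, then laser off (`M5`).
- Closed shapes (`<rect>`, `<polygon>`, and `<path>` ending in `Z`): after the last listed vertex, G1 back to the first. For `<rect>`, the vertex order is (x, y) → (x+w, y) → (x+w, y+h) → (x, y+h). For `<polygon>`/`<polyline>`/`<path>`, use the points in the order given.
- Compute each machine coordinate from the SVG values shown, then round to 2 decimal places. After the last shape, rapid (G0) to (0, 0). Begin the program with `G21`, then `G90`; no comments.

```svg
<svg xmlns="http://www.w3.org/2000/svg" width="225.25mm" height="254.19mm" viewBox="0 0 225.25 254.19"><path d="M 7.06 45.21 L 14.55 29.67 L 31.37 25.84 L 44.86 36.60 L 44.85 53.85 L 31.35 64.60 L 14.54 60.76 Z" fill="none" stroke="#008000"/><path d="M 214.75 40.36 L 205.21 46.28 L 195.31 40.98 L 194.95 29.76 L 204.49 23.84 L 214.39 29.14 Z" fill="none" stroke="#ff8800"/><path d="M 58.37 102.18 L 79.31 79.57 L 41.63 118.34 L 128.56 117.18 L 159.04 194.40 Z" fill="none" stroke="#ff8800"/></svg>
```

Since the viewBox matches the mm dimensions, user units are millimetres directly. The only transform is the Y-flip y_m = 254.19 − y_svg.

Shape 1 is a regular polygon drawn with `<path>`. Its stroke #008000 means score at S474, F1929. After flipping Y the toolpath is (7.06,208.98) → (14.55,224.52) → (31.37,228.35) → (44.86,217.59) → (44.85,200.34) → (31.35,189.59) → (14.54,193.43) → (7.06,208.98), returning to the start.

Shape 2 is a regular polygon drawn with `<path>`. Its stroke #ff8800 means engrave at S348, F2735. After flipping Y the toolpath is (214.75,213.83) → (205.21,207.91) → (195.31,213.21) → (194.95,224.43) → (204.49,230.35) → (214.39,225.05) → (214.75,213.83), returning to the start.

Shape 3 is a closed polygon drawn with `<path>`. Its stroke #ff8800 means engrave at S348, F2735. After flipping Y the toolpath is (58.37,152.01) → (79.31,174.62) → (41.63,135.85) → (128.56,137.01) → (159.04,59.79) → (58.37,152.01), returning to the start.

G21
G90
G0 X7.06 Y208.98
M3 S474
G1 X14.55 Y224.52 F1929
G1 X31.37 Y228.35
G1 X44.86 Y217.59
G1 X44.85 Y200.34
G1 X31.35 Y189.59
G1 X14.54 Y193.43
G1 X7.06 Y208.98
M5
G0 X214.75 Y213.83
M3 S348
G1 X205.21 Y207.91 F2735
G1 X195.31 Y213.21
G1 X194.95 Y224.43
G1 X204.49 Y230.35
G1 X214.39 Y225.05
G1 X214.75 Y213.83
M5
G0 X58.37 Y152.01
M3 S348
G1 X79.31 Y174.62 F2735
G1 X41.63 Y135.85
G1 X128.56 Y137.01
G1 X159.04 Y59.79
G1 X58.37 Y152.01
M5
G0 X0.00 Y0.00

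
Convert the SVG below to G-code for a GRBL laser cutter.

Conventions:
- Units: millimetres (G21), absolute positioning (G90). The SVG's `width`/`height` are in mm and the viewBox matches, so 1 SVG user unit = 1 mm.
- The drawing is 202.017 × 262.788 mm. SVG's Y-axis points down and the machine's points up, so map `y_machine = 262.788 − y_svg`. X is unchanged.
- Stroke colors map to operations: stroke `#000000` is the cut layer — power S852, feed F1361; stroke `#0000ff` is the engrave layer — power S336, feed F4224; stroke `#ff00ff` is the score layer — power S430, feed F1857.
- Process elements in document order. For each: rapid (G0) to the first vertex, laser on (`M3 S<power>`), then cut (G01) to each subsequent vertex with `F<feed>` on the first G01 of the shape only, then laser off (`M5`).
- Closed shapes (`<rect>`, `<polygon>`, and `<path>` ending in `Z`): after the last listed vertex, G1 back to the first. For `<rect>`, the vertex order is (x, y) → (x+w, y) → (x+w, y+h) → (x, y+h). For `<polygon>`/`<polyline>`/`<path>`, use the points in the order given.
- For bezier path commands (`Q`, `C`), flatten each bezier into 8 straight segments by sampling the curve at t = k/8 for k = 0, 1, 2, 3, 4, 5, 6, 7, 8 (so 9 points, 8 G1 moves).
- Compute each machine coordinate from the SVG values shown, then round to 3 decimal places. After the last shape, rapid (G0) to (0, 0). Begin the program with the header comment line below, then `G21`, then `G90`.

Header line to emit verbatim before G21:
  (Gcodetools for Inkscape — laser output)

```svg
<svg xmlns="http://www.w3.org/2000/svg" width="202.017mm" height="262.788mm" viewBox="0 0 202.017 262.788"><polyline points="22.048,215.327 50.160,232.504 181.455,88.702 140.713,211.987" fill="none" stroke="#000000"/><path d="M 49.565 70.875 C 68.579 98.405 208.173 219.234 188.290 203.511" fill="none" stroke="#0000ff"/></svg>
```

(Gcodetools for Inkscape — laser output)
G21
G90
G0 X22.048 Y47.461
M3 S852
G01 X50.160 Y30.284 F1361
G01 X181.455 Y174.086
G01 X140.713 Y50.801
M5
G0 X49.565 Y191.913
M3 S336
G01 X61.800 Y177.665 F4224
G01 X82.058 Y157.363
G01 X107.057 Y133.702
G01 X133.514 Y109.375
G01 X158.148 Y87.075
G01 X177.676 Y69.497
G01 X188.818 Y59.333
G01 X188.290 Y59.277
M5
G0 X0.000 Y0.000

1 u = 1 mm; y_m = 262.788 − y.

[1] `<polyline>` open polyline, #000000→cut S852 F1361: (22.048,47.461) → (50.160,30.284) → (181.455,174.086) → (140.713,50.801)

[2] `<path>` cubic bezier, #0000ff→engrave S336 F4224: (49.565,191.913) → (61.800,177.665) → (82.058,157.363) → (107.057,133.702) → (133.514,109.375) → (158.148,87.075) → (177.676,69.497) → (188.818,59.333) → (188.290,59.277)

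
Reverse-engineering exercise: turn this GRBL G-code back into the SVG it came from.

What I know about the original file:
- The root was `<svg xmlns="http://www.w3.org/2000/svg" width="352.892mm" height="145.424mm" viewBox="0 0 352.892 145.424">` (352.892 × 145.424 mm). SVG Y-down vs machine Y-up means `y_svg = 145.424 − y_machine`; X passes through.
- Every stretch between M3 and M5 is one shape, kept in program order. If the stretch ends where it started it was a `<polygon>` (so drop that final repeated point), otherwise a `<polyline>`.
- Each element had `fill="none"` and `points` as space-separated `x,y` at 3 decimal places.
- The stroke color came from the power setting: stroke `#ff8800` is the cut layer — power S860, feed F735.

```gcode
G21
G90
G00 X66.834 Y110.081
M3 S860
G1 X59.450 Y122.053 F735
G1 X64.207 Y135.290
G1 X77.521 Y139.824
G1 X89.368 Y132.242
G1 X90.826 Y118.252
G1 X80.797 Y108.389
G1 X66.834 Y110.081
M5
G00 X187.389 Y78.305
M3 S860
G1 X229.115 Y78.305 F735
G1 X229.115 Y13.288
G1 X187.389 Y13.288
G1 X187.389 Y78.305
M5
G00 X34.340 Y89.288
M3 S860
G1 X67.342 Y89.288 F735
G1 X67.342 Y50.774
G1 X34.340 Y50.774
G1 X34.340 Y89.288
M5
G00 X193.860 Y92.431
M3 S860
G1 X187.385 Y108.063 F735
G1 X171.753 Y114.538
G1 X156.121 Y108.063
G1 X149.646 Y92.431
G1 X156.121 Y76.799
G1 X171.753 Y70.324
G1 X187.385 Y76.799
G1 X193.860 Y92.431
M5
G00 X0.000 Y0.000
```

<svg xmlns="http://www.w3.org/2000/svg" width="352.892mm" height="145.424mm" viewBox="0 0 352.892 145.424">
  <polygon points="66.834,35.343 59.450,23.371 64.207,10.134 77.521,5.600 89.368,13.182 90.826,27.172 80.797,37.035" fill="none" stroke="#ff8800"/>
  <polygon points="187.389,67.119 229.115,67.119 229.115,132.136 187.389,132.136" fill="none" stroke="#ff8800"/>
  <polygon points="34.340,56.136 67.342,56.136 67.342,94.650 34.340,94.650" fill="none" stroke="#ff8800"/>
  <polygon points="193.860,52.993 187.385,37.361 171.753,30.886 156.121,37.361 149.646,52.993 156.121,68.625 171.753,75.100 187.385,68.625" fill="none" stroke="#ff8800"/>
</svg>

y_svg = 145.424 − y_m. Every run uses S860, so all elements get stroke `#ff8800` (cut).

[1] closed run; points: 66.834,35.343 59.450,23.371 64.207,10.134 77.521,5.600 89.368,13.182 90.826,27.172 80.797,37.035

[2] closed run; points: 187.389,67.119 229.115,67.119 229.115,132.136 187.389,132.136

[3] closed run; points: 34.340,56.136 67.342,56.136 67.342,94.650 34.340,94.650

[4] closed run; points: 193.860,52.993 187.385,37.361 171.753,30.886 156.121,37.361 149.646,52.993 156.121,68.625 171.753,75.100 187.385,68.625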